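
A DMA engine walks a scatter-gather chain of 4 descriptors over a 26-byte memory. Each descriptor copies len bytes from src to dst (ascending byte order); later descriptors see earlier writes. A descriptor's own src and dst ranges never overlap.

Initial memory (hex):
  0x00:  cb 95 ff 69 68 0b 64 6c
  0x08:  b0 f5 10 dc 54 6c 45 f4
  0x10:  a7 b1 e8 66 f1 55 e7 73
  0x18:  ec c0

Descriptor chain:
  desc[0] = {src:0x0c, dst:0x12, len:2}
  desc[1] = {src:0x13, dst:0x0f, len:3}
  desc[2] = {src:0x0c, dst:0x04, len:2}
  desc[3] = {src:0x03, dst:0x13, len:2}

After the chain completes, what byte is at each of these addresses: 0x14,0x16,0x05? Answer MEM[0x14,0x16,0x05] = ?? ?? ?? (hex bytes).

MEM[0x14,0x16,0x05] = 54 e7 6c

[0] 0x0c->0x12 len=2 : 54 6c
[1] 0x13->0x0f len=3 : 6c f1 55
[2] 0x0c->0x04 len=2 : 54 6c
[3] 0x03->0x13 len=2 : 69 54
query mem[0x14]=0x54, mem[0x16]=0xe7, mem[0x05]=0x6c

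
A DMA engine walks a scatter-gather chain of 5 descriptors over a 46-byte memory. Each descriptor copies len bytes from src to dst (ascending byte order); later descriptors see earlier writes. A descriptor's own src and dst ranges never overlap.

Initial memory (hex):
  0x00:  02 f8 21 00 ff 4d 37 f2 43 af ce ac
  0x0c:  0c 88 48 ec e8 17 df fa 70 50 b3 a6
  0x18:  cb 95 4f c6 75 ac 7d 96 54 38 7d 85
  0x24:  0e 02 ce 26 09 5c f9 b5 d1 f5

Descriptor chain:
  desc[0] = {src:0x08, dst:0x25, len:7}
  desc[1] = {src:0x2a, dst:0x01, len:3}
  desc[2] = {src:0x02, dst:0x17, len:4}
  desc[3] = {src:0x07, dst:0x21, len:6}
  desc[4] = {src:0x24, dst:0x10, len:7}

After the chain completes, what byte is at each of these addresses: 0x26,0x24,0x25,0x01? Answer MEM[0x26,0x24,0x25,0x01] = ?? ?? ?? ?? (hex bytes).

MEM[0x26,0x24,0x25,0x01] = 0c ce ac 88

  after D0: wrote 7B at 0x25 = 43afceac0c8848
  after D1: wrote 3B at 0x01 = 8848d1
  after D2: wrote 4B at 0x17 = 48d1ff4d
  after D3: wrote 6B at 0x21 = f243afceac0c
  after D4: wrote 7B at 0x10 = ceac0cceac0c88
query mem[0x26]=0x0c, mem[0x24]=0xce, mem[0x25]=0xac, mem[0x01]=0x88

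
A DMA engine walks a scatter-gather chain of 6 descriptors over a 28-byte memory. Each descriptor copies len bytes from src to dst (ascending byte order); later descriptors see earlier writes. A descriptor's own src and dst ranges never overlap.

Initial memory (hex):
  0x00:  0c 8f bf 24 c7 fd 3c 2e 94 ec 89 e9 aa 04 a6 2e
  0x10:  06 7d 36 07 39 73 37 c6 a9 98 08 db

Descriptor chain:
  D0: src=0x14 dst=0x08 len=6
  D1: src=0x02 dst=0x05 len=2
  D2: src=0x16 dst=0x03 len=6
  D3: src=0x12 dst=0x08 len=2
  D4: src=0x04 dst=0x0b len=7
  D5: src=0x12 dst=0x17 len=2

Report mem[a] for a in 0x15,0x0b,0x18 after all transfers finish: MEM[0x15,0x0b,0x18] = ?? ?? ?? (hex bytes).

MEM[0x15,0x0b,0x18] = 73 c6 07

  after D0: wrote 6B at 0x08 = 397337c6a998
  after D1: wrote 2B at 0x05 = bf24
  after D2: wrote 6B at 0x03 = 37c6a99808db
  after D3: wrote 2B at 0x08 = 3607
  after D4: wrote 7B at 0x0b = c6a99808360737
  after D5: wrote 2B at 0x17 = 3607
query mem[0x15]=0x73, mem[0x0b]=0xc6, mem[0x18]=0x07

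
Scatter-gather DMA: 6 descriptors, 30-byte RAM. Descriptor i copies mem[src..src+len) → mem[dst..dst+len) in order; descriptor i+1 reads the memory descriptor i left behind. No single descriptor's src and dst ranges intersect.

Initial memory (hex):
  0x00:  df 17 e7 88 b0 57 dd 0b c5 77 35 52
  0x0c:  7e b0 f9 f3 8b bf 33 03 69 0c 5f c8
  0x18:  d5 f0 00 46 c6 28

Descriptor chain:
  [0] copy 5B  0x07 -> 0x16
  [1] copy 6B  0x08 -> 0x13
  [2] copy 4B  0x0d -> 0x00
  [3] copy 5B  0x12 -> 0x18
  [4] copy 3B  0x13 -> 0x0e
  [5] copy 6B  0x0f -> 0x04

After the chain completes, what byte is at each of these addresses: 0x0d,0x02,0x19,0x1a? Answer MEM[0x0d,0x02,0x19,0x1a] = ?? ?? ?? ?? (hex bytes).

MEM[0x0d,0x02,0x19,0x1a] = b0 f3 c5 77

#0 dst[0x16+5] := {0x0b,0xc5,0x77,0x35,0x52}
#1 dst[0x13+6] := {0xc5,0x77,0x35,0x52,0x7e,0xb0}
#2 dst[0x00+4] := {0xb0,0xf9,0xf3,0x8b}
#3 dst[0x18+5] := {0x33,0xc5,0x77,0x35,0x52}
#4 dst[0x0e+3] := {0xc5,0x77,0x35}
#5 dst[0x04+6] := {0x77,0x35,0xbf,0x33,0xc5,0x77}
query mem[0x0d]=0xb0, mem[0x02]=0xf3, mem[0x19]=0xc5, mem[0x1a]=0x77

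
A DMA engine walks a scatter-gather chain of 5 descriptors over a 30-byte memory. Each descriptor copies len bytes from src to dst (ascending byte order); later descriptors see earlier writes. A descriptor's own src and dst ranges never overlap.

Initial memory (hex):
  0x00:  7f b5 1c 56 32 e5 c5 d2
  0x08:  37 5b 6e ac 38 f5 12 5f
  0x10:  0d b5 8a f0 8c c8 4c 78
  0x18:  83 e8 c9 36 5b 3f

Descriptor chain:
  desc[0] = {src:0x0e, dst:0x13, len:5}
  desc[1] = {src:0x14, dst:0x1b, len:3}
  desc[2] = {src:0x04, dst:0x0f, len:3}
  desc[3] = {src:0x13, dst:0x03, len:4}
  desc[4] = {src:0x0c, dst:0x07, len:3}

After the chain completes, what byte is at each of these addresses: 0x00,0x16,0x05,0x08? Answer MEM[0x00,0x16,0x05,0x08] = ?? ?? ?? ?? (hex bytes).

D0: mem[0x13..0x17] <- [12 5f 0d b5 8a]
D1: mem[0x1b..0x1d] <- [5f 0d b5]
D2: mem[0x0f..0x11] <- [32 e5 c5]
D3: mem[0x03..0x06] <- [12 5f 0d b5]
D4: mem[0x07..0x09] <- [38 f5 12]
query mem[0x00]=0x7f, mem[0x16]=0xb5, mem[0x05]=0x0d, mem[0x08]=0xf5

MEM[0x00,0x16,0x05,0x08] = 7f b5 0d f5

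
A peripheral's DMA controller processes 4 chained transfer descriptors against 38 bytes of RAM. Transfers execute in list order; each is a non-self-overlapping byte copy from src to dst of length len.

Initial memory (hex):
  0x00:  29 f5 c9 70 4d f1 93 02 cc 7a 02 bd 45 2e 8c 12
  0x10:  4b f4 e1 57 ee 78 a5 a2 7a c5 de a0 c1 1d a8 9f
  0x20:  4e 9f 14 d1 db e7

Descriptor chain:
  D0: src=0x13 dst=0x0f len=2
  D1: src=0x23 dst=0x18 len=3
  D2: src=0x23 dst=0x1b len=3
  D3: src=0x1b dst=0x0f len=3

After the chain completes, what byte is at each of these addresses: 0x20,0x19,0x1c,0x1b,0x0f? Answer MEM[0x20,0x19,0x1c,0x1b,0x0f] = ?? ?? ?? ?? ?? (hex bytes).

MEM[0x20,0x19,0x1c,0x1b,0x0f] = 4e db db d1 d1

#0 dst[0x0f+2] := {0x57,0xee}
#1 dst[0x18+3] := {0xd1,0xdb,0xe7}
#2 dst[0x1b+3] := {0xd1,0xdb,0xe7}
#3 dst[0x0f+3] := {0xd1,0xdb,0xe7}
query mem[0x20]=0x4e, mem[0x19]=0xdb, mem[0x1c]=0xdb, mem[0x1b]=0xd1, mem[0x0f]=0xd1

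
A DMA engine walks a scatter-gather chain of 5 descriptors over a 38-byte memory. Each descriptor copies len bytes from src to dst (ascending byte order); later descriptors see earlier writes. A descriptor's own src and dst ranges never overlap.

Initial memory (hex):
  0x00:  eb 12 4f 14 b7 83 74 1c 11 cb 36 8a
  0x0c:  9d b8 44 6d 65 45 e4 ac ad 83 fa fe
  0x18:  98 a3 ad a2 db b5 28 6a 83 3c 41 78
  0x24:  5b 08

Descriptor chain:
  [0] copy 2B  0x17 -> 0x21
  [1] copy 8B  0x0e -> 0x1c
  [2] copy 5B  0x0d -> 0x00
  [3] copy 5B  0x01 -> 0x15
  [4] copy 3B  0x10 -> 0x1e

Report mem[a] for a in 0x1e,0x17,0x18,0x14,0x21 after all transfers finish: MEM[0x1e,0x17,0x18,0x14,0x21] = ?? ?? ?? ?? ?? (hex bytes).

D0: mem[0x21..0x22] <- [fe 98]
D1: mem[0x1c..0x23] <- [44 6d 65 45 e4 ac ad 83]
D2: mem[0x00..0x04] <- [b8 44 6d 65 45]
D3: mem[0x15..0x19] <- [44 6d 65 45 83]
D4: mem[0x1e..0x20] <- [65 45 e4]
query mem[0x1e]=0x65, mem[0x17]=0x65, mem[0x18]=0x45, mem[0x14]=0xad, mem[0x21]=0xac

MEM[0x1e,0x17,0x18,0x14,0x21] = 65 65 45 ad ac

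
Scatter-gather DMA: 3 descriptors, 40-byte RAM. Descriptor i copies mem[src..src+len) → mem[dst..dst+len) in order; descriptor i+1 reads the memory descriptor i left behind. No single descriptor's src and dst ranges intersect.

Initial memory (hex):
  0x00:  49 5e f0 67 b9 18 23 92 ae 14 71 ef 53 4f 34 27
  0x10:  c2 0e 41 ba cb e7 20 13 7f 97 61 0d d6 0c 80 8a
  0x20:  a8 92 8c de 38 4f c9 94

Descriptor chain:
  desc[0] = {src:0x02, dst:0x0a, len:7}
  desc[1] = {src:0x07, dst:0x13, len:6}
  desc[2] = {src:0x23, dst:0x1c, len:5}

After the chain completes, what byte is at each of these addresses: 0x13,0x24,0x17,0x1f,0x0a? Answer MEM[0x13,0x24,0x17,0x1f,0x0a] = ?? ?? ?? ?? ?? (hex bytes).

D0: mem[0x0a..0x10] <- [f0 67 b9 18 23 92 ae]
D1: mem[0x13..0x18] <- [92 ae 14 f0 67 b9]
D2: mem[0x1c..0x20] <- [de 38 4f c9 94]
query mem[0x13]=0x92, mem[0x24]=0x38, mem[0x17]=0x67, mem[0x1f]=0xc9, mem[0x0a]=0xf0

MEM[0x13,0x24,0x17,0x1f,0x0a] = 92 38 67 c9 f0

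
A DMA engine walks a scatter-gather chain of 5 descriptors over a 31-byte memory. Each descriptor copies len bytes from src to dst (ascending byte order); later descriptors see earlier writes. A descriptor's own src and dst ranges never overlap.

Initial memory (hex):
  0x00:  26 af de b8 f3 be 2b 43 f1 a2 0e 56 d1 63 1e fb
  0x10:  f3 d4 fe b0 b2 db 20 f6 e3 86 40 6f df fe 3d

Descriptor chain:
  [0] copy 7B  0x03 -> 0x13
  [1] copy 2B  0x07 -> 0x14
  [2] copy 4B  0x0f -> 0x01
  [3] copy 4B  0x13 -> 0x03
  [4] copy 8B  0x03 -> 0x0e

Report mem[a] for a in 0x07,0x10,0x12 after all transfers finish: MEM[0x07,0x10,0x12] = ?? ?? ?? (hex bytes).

[0] 0x03->0x13 len=7 : b8 f3 be 2b 43 f1 a2
[1] 0x07->0x14 len=2 : 43 f1
[2] 0x0f->0x01 len=4 : fb f3 d4 fe
[3] 0x13->0x03 len=4 : b8 43 f1 2b
[4] 0x03->0x0e len=8 : b8 43 f1 2b 43 f1 a2 0e
query mem[0x07]=0x43, mem[0x10]=0xf1, mem[0x12]=0x43

MEM[0x07,0x10,0x12] = 43 f1 43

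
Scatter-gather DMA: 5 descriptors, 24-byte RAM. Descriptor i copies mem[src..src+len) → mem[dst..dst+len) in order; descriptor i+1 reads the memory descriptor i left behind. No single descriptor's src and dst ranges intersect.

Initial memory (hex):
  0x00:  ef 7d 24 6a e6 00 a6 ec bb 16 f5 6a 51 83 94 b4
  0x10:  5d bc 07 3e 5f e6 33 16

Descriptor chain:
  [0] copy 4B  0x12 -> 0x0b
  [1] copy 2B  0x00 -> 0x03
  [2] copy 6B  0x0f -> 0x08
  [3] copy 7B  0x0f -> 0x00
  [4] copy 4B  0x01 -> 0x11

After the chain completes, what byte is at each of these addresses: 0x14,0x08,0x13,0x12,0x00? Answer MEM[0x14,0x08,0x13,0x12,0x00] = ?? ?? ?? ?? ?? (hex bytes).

[0] 0x12->0x0b len=4 : 07 3e 5f e6
[1] 0x00->0x03 len=2 : ef 7d
[2] 0x0f->0x08 len=6 : b4 5d bc 07 3e 5f
[3] 0x0f->0x00 len=7 : b4 5d bc 07 3e 5f e6
[4] 0x01->0x11 len=4 : 5d bc 07 3e
query mem[0x14]=0x3e, mem[0x08]=0xb4, mem[0x13]=0x07, mem[0x12]=0xbc, mem[0x00]=0xb4

MEM[0x14,0x08,0x13,0x12,0x00] = 3e b4 07 bc b4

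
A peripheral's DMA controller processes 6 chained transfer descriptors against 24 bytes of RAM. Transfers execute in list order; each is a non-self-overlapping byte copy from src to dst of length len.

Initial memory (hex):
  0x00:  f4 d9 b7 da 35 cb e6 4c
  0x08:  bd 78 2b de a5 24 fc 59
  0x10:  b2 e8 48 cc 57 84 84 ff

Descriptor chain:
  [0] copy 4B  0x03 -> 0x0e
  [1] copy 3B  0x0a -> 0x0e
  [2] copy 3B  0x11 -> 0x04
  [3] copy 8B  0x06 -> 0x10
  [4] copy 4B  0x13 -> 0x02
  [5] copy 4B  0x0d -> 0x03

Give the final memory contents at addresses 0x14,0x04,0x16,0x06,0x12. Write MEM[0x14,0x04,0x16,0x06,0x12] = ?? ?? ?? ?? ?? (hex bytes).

MEM[0x14,0x04,0x16,0x06,0x12] = 2b 2b a5 cc bd

  after D0: wrote 4B at 0x0e = da35cbe6
  after D1: wrote 3B at 0x0e = 2bdea5
  after D2: wrote 3B at 0x04 = e648cc
  after D3: wrote 8B at 0x10 = cc4cbd782bdea524
  after D4: wrote 4B at 0x02 = 782bdea5
  after D5: wrote 4B at 0x03 = 242bdecc
query mem[0x14]=0x2b, mem[0x04]=0x2b, mem[0x16]=0xa5, mem[0x06]=0xcc, mem[0x12]=0xbd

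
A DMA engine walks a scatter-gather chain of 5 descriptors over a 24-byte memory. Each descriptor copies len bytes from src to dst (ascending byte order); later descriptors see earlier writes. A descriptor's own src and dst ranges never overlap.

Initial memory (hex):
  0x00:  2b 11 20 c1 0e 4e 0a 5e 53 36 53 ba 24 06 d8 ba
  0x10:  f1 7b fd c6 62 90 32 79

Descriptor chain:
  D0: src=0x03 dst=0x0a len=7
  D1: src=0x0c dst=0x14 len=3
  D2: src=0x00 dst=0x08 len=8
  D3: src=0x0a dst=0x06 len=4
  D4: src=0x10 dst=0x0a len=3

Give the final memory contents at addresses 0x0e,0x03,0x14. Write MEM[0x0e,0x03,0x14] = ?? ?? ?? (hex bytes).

D0: mem[0x0a..0x10] <- [c1 0e 4e 0a 5e 53 36]
D1: mem[0x14..0x16] <- [4e 0a 5e]
D2: mem[0x08..0x0f] <- [2b 11 20 c1 0e 4e 0a 5e]
D3: mem[0x06..0x09] <- [20 c1 0e 4e]
D4: mem[0x0a..0x0c] <- [36 7b fd]
query mem[0x0e]=0x0a, mem[0x03]=0xc1, mem[0x14]=0x4e

MEM[0x0e,0x03,0x14] = 0a c1 4e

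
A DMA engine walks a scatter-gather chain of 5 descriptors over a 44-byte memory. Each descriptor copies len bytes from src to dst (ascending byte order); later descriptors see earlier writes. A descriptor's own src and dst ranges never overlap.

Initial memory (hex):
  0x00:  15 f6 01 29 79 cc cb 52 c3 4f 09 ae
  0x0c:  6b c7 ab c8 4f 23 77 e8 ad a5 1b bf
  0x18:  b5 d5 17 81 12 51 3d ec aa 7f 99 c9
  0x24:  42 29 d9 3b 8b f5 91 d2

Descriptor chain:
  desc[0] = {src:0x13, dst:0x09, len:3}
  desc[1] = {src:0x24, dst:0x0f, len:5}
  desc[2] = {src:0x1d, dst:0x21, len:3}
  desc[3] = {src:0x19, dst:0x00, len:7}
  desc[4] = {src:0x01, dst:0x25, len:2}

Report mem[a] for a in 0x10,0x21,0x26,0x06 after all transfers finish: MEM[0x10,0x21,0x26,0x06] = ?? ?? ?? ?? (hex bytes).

MEM[0x10,0x21,0x26,0x06] = 29 51 81 ec

#0 dst[0x09+3] := {0xe8,0xad,0xa5}
#1 dst[0x0f+5] := {0x42,0x29,0xd9,0x3b,0x8b}
#2 dst[0x21+3] := {0x51,0x3d,0xec}
#3 dst[0x00+7] := {0xd5,0x17,0x81,0x12,0x51,0x3d,0xec}
#4 dst[0x25+2] := {0x17,0x81}
query mem[0x10]=0x29, mem[0x21]=0x51, mem[0x26]=0x81, mem[0x06]=0xec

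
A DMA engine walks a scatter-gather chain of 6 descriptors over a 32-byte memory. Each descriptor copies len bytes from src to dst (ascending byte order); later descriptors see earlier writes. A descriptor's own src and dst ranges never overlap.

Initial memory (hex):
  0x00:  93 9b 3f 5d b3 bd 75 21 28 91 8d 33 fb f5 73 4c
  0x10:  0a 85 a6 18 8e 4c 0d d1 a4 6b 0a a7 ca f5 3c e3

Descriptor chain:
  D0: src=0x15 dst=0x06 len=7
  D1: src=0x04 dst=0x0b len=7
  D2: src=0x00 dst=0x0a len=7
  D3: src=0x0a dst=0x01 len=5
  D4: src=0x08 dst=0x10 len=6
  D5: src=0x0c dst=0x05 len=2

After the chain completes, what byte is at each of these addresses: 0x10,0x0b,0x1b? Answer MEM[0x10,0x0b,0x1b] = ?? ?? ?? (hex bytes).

[0] 0x15->0x06 len=7 : 4c 0d d1 a4 6b 0a a7
[1] 0x04->0x0b len=7 : b3 bd 4c 0d d1 a4 6b
[2] 0x00->0x0a len=7 : 93 9b 3f 5d b3 bd 4c
[3] 0x0a->0x01 len=5 : 93 9b 3f 5d b3
[4] 0x08->0x10 len=6 : d1 a4 93 9b 3f 5d
[5] 0x0c->0x05 len=2 : 3f 5d
query mem[0x10]=0xd1, mem[0x0b]=0x9b, mem[0x1b]=0xa7

MEM[0x10,0x0b,0x1b] = d1 9b a7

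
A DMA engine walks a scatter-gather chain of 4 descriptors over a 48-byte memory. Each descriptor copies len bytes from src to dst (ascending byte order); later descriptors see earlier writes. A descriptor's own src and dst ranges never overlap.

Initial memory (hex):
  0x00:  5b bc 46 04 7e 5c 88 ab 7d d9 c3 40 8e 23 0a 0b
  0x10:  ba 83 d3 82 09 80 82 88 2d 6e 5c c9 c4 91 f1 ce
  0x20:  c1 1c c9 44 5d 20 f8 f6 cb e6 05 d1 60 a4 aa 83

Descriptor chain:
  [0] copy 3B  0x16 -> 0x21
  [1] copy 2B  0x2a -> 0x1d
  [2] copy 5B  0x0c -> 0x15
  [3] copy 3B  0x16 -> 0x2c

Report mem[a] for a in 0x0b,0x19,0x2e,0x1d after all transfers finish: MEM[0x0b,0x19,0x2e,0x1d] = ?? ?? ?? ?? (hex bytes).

MEM[0x0b,0x19,0x2e,0x1d] = 40 ba 0b 05

D0: mem[0x21..0x23] <- [82 88 2d]
D1: mem[0x1d..0x1e] <- [05 d1]
D2: mem[0x15..0x19] <- [8e 23 0a 0b ba]
D3: mem[0x2c..0x2e] <- [23 0a 0b]
query mem[0x0b]=0x40, mem[0x19]=0xba, mem[0x2e]=0x0b, mem[0x1d]=0x05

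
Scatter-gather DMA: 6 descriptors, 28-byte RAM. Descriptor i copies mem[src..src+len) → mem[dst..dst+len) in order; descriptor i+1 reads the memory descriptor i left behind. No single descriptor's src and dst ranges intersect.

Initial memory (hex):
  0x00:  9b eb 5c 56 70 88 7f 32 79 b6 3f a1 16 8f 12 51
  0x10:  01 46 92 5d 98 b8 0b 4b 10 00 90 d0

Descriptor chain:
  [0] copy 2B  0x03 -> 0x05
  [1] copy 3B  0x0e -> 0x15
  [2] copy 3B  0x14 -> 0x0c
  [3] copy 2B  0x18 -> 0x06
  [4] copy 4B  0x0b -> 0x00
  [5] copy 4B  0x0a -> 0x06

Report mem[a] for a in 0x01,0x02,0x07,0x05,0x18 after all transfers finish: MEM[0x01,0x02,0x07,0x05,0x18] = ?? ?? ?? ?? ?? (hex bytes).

MEM[0x01,0x02,0x07,0x05,0x18] = 98 12 a1 56 10

#0 dst[0x05+2] := {0x56,0x70}
#1 dst[0x15+3] := {0x12,0x51,0x01}
#2 dst[0x0c+3] := {0x98,0x12,0x51}
#3 dst[0x06+2] := {0x10,0x00}
#4 dst[0x00+4] := {0xa1,0x98,0x12,0x51}
#5 dst[0x06+4] := {0x3f,0xa1,0x98,0x12}
query mem[0x01]=0x98, mem[0x02]=0x12, mem[0x07]=0xa1, mem[0x05]=0x56, mem[0x18]=0x10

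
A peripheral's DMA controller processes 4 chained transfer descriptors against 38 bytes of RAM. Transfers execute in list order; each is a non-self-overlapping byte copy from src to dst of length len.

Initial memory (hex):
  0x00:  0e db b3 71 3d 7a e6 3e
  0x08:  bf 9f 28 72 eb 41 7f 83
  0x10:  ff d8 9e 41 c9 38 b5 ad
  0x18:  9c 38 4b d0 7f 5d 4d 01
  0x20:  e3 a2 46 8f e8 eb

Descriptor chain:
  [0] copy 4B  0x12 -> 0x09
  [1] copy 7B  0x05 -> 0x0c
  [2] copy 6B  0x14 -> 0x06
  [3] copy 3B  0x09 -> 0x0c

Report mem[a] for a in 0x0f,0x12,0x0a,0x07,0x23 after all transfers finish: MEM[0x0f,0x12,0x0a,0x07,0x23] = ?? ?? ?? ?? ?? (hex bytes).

MEM[0x0f,0x12,0x0a,0x07,0x23] = bf c9 9c 38 8f

D0: mem[0x09..0x0c] <- [9e 41 c9 38]
D1: mem[0x0c..0x12] <- [7a e6 3e bf 9e 41 c9]
D2: mem[0x06..0x0b] <- [c9 38 b5 ad 9c 38]
D3: mem[0x0c..0x0e] <- [ad 9c 38]
query mem[0x0f]=0xbf, mem[0x12]=0xc9, mem[0x0a]=0x9c, mem[0x07]=0x38, mem[0x23]=0x8f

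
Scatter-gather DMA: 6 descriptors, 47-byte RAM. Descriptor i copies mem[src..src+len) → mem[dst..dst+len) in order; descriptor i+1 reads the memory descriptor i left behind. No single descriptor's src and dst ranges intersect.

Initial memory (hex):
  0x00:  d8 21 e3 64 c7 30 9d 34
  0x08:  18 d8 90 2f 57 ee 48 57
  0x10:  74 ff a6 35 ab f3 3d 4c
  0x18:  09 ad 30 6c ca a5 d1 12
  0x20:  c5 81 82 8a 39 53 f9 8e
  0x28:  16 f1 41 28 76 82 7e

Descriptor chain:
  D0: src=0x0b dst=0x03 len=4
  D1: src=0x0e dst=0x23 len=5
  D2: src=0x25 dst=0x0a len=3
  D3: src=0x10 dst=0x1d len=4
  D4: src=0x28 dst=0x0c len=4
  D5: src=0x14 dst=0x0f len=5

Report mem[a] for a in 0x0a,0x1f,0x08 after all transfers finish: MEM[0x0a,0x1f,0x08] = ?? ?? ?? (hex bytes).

MEM[0x0a,0x1f,0x08] = 74 a6 18

  after D0: wrote 4B at 0x03 = 2f57ee48
  after D1: wrote 5B at 0x23 = 485774ffa6
  after D2: wrote 3B at 0x0a = 74ffa6
  after D3: wrote 4B at 0x1d = 74ffa635
  after D4: wrote 4B at 0x0c = 16f14128
  after D5: wrote 5B at 0x0f = abf33d4c09
query mem[0x0a]=0x74, mem[0x1f]=0xa6, mem[0x08]=0x18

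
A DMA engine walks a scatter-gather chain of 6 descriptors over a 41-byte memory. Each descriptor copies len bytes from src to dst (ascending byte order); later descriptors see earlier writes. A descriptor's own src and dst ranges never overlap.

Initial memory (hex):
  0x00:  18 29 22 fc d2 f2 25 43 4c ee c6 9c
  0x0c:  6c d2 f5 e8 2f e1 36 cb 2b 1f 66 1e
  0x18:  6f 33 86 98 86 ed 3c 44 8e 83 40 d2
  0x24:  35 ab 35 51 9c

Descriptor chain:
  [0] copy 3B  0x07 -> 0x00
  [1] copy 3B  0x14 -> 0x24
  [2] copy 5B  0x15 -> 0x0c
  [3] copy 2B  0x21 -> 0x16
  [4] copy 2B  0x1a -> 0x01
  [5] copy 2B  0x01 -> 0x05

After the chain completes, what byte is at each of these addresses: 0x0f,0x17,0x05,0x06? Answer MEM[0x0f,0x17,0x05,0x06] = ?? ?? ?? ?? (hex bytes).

MEM[0x0f,0x17,0x05,0x06] = 6f 40 86 98

[0] 0x07->0x00 len=3 : 43 4c ee
[1] 0x14->0x24 len=3 : 2b 1f 66
[2] 0x15->0x0c len=5 : 1f 66 1e 6f 33
[3] 0x21->0x16 len=2 : 83 40
[4] 0x1a->0x01 len=2 : 86 98
[5] 0x01->0x05 len=2 : 86 98
query mem[0x0f]=0x6f, mem[0x17]=0x40, mem[0x05]=0x86, mem[0x06]=0x98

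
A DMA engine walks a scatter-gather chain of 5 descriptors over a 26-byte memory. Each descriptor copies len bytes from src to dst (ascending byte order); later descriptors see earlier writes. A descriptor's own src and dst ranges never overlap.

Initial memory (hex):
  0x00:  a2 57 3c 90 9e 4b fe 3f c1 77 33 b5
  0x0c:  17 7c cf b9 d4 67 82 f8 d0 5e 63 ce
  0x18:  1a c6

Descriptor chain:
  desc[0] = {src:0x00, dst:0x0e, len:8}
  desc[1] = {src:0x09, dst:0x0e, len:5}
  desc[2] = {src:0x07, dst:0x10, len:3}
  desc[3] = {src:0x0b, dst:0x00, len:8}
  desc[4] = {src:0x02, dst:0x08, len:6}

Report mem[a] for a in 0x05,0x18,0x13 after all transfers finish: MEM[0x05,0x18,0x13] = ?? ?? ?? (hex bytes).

MEM[0x05,0x18,0x13] = 3f 1a 4b

  after D0: wrote 8B at 0x0e = a2573c909e4bfe3f
  after D1: wrote 5B at 0x0e = 7733b5177c
  after D2: wrote 3B at 0x10 = 3fc177
  after D3: wrote 8B at 0x00 = b5177c77333fc177
  after D4: wrote 6B at 0x08 = 7c77333fc177
query mem[0x05]=0x3f, mem[0x18]=0x1a, mem[0x13]=0x4b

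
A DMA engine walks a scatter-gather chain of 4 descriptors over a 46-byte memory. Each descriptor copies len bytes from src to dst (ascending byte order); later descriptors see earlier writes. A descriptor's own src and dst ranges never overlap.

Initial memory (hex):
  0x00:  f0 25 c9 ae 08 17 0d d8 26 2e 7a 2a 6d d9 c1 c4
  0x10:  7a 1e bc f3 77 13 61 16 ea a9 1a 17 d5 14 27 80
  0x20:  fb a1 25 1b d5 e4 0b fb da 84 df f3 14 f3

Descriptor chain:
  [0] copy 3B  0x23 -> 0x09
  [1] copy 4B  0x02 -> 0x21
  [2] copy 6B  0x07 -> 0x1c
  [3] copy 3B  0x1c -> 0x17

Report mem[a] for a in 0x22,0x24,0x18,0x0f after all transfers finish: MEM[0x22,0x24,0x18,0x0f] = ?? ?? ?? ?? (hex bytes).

MEM[0x22,0x24,0x18,0x0f] = ae 17 26 c4

#0 dst[0x09+3] := {0x1b,0xd5,0xe4}
#1 dst[0x21+4] := {0xc9,0xae,0x08,0x17}
#2 dst[0x1c+6] := {0xd8,0x26,0x1b,0xd5,0xe4,0x6d}
#3 dst[0x17+3] := {0xd8,0x26,0x1b}
query mem[0x22]=0xae, mem[0x24]=0x17, mem[0x18]=0x26, mem[0x0f]=0xc4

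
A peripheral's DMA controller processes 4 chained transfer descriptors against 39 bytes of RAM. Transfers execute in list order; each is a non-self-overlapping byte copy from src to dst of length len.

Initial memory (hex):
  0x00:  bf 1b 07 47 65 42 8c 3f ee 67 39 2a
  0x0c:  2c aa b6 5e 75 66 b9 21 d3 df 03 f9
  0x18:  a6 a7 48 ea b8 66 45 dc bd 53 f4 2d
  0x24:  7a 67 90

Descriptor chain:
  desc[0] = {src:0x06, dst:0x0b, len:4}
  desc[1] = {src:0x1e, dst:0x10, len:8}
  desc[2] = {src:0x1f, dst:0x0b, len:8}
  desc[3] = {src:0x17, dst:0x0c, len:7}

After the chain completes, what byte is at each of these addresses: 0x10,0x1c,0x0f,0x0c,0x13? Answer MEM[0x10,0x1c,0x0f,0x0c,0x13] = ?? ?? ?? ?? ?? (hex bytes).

MEM[0x10,0x1c,0x0f,0x0c,0x13] = ea b8 48 67 53

[0] 0x06->0x0b len=4 : 8c 3f ee 67
[1] 0x1e->0x10 len=8 : 45 dc bd 53 f4 2d 7a 67
[2] 0x1f->0x0b len=8 : dc bd 53 f4 2d 7a 67 90
[3] 0x17->0x0c len=7 : 67 a6 a7 48 ea b8 66
query mem[0x10]=0xea, mem[0x1c]=0xb8, mem[0x0f]=0x48, mem[0x0c]=0x67, mem[0x13]=0x53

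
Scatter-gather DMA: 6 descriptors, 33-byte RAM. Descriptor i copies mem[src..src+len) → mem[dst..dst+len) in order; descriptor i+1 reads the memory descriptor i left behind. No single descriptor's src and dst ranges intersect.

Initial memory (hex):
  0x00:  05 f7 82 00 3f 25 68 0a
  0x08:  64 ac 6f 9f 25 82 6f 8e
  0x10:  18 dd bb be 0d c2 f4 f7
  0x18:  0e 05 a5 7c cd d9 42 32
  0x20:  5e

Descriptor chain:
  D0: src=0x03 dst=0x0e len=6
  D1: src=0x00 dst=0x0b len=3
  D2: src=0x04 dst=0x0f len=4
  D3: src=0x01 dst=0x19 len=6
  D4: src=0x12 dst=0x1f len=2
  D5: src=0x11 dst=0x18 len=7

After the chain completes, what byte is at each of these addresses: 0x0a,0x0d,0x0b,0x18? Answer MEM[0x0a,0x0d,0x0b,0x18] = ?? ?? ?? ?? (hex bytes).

MEM[0x0a,0x0d,0x0b,0x18] = 6f 82 05 68

#0 dst[0x0e+6] := {0x00,0x3f,0x25,0x68,0x0a,0x64}
#1 dst[0x0b+3] := {0x05,0xf7,0x82}
#2 dst[0x0f+4] := {0x3f,0x25,0x68,0x0a}
#3 dst[0x19+6] := {0xf7,0x82,0x00,0x3f,0x25,0x68}
#4 dst[0x1f+2] := {0x0a,0x64}
#5 dst[0x18+7] := {0x68,0x0a,0x64,0x0d,0xc2,0xf4,0xf7}
query mem[0x0a]=0x6f, mem[0x0d]=0x82, mem[0x0b]=0x05, mem[0x18]=0x68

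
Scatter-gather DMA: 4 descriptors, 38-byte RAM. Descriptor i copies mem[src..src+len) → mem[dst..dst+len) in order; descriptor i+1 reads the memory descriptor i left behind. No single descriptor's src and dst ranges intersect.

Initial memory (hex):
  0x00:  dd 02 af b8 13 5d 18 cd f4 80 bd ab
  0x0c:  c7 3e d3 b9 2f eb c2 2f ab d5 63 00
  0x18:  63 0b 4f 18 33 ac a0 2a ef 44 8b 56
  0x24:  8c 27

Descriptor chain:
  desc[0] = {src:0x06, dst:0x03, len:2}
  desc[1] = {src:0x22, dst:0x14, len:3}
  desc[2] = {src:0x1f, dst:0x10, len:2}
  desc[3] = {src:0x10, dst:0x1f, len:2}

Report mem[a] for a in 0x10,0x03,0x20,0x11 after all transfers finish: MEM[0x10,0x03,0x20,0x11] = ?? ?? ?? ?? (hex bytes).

#0 dst[0x03+2] := {0x18,0xcd}
#1 dst[0x14+3] := {0x8b,0x56,0x8c}
#2 dst[0x10+2] := {0x2a,0xef}
#3 dst[0x1f+2] := {0x2a,0xef}
query mem[0x10]=0x2a, mem[0x03]=0x18, mem[0x20]=0xef, mem[0x11]=0xef

MEM[0x10,0x03,0x20,0x11] = 2a 18 ef ef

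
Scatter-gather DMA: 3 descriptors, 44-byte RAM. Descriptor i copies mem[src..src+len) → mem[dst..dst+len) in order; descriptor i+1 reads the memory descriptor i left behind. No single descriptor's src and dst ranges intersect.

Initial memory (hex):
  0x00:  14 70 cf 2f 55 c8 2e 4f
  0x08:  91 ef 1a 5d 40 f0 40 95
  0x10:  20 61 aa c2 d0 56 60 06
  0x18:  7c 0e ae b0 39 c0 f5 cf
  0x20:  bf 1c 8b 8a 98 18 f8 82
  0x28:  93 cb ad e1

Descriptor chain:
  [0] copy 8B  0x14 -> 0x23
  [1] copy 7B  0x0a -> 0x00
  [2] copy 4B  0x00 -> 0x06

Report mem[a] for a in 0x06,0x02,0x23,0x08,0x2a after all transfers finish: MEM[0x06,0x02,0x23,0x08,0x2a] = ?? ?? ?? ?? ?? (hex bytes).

  after D0: wrote 8B at 0x23 = d05660067c0eaeb0
  after D1: wrote 7B at 0x00 = 1a5d40f0409520
  after D2: wrote 4B at 0x06 = 1a5d40f0
query mem[0x06]=0x1a, mem[0x02]=0x40, mem[0x23]=0xd0, mem[0x08]=0x40, mem[0x2a]=0xb0

MEM[0x06,0x02,0x23,0x08,0x2a] = 1a 40 d0 40 b0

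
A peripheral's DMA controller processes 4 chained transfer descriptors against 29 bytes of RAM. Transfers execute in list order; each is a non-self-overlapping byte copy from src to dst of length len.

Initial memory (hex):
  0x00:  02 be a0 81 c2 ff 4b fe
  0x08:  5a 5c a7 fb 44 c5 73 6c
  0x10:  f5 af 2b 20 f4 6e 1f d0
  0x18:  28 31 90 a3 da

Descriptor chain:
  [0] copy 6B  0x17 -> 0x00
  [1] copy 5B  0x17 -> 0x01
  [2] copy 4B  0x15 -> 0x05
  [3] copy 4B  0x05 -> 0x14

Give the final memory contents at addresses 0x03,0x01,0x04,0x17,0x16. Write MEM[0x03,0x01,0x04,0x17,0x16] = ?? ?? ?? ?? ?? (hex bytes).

D0: mem[0x00..0x05] <- [d0 28 31 90 a3 da]
D1: mem[0x01..0x05] <- [d0 28 31 90 a3]
D2: mem[0x05..0x08] <- [6e 1f d0 28]
D3: mem[0x14..0x17] <- [6e 1f d0 28]
query mem[0x03]=0x31, mem[0x01]=0xd0, mem[0x04]=0x90, mem[0x17]=0x28, mem[0x16]=0xd0

MEM[0x03,0x01,0x04,0x17,0x16] = 31 d0 90 28 d0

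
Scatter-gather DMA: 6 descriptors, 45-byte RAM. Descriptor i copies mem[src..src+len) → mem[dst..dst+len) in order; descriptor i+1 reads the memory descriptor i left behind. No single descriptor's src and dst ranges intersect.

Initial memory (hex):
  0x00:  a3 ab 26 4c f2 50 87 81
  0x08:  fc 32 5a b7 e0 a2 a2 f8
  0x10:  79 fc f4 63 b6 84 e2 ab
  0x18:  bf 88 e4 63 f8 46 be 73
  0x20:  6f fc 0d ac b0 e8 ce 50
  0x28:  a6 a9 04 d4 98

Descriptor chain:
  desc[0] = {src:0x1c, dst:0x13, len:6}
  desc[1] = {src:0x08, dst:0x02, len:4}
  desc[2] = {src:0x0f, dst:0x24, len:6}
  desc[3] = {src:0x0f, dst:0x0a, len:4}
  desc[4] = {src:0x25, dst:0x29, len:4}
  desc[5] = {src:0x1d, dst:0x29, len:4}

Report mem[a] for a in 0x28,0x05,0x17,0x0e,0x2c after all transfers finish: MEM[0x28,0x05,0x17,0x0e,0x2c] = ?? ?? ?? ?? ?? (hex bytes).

MEM[0x28,0x05,0x17,0x0e,0x2c] = f8 b7 6f a2 6f

[0] 0x1c->0x13 len=6 : f8 46 be 73 6f fc
[1] 0x08->0x02 len=4 : fc 32 5a b7
[2] 0x0f->0x24 len=6 : f8 79 fc f4 f8 46
[3] 0x0f->0x0a len=4 : f8 79 fc f4
[4] 0x25->0x29 len=4 : 79 fc f4 f8
[5] 0x1d->0x29 len=4 : 46 be 73 6f
query mem[0x28]=0xf8, mem[0x05]=0xb7, mem[0x17]=0x6f, mem[0x0e]=0xa2, mem[0x2c]=0x6f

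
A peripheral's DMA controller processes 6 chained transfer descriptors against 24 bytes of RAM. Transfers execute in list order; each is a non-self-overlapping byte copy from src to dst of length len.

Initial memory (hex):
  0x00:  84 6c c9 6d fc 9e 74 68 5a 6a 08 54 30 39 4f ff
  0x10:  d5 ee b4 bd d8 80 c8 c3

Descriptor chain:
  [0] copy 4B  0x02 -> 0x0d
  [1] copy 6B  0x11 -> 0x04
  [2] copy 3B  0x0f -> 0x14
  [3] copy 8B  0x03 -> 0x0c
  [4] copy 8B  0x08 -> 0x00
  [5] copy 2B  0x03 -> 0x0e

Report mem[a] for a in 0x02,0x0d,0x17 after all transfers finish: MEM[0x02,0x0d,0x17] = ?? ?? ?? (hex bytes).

MEM[0x02,0x0d,0x17] = 08 ee c3

#0 dst[0x0d+4] := {0xc9,0x6d,0xfc,0x9e}
#1 dst[0x04+6] := {0xee,0xb4,0xbd,0xd8,0x80,0xc8}
#2 dst[0x14+3] := {0xfc,0x9e,0xee}
#3 dst[0x0c+8] := {0x6d,0xee,0xb4,0xbd,0xd8,0x80,0xc8,0x08}
#4 dst[0x00+8] := {0x80,0xc8,0x08,0x54,0x6d,0xee,0xb4,0xbd}
#5 dst[0x0e+2] := {0x54,0x6d}
query mem[0x02]=0x08, mem[0x0d]=0xee, mem[0x17]=0xc3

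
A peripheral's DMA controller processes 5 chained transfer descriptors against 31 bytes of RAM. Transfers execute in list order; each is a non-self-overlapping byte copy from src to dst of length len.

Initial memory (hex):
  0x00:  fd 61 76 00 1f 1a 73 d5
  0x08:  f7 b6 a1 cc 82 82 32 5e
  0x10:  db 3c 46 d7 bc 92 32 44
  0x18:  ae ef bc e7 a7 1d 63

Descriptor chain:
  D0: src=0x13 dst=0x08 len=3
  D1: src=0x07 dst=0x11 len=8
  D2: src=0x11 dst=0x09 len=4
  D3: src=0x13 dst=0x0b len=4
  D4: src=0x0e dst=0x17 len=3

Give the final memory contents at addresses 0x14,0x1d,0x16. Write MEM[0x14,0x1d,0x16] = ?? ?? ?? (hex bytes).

MEM[0x14,0x1d,0x16] = 92 1d 82

#0 dst[0x08+3] := {0xd7,0xbc,0x92}
#1 dst[0x11+8] := {0xd5,0xd7,0xbc,0x92,0xcc,0x82,0x82,0x32}
#2 dst[0x09+4] := {0xd5,0xd7,0xbc,0x92}
#3 dst[0x0b+4] := {0xbc,0x92,0xcc,0x82}
#4 dst[0x17+3] := {0x82,0x5e,0xdb}
query mem[0x14]=0x92, mem[0x1d]=0x1d, mem[0x16]=0x82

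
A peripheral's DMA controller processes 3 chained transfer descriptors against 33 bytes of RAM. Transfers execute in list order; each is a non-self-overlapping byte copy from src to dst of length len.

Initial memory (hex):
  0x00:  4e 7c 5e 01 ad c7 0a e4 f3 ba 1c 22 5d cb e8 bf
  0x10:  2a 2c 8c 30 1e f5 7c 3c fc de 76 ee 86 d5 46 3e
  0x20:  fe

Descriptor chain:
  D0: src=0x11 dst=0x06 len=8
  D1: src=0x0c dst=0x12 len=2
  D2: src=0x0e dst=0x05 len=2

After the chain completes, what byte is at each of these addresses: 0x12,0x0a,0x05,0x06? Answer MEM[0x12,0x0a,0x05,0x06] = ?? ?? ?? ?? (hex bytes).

MEM[0x12,0x0a,0x05,0x06] = 3c f5 e8 bf

#0 dst[0x06+8] := {0x2c,0x8c,0x30,0x1e,0xf5,0x7c,0x3c,0xfc}
#1 dst[0x12+2] := {0x3c,0xfc}
#2 dst[0x05+2] := {0xe8,0xbf}
query mem[0x12]=0x3c, mem[0x0a]=0xf5, mem[0x05]=0xe8, mem[0x06]=0xbf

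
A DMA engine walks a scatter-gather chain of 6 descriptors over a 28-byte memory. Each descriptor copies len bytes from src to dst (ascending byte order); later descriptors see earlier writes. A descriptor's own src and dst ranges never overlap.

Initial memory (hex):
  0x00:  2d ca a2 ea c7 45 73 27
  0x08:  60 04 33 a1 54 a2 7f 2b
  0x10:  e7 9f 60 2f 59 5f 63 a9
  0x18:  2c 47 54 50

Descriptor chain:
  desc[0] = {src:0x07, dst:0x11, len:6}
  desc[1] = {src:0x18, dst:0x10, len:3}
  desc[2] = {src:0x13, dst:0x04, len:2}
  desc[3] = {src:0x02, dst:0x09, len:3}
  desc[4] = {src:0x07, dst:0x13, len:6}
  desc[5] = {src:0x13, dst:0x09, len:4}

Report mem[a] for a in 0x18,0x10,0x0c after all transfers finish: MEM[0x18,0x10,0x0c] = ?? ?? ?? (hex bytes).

MEM[0x18,0x10,0x0c] = 54 2c ea

  after D0: wrote 6B at 0x11 = 27600433a154
  after D1: wrote 3B at 0x10 = 2c4754
  after D2: wrote 2B at 0x04 = 0433
  after D3: wrote 3B at 0x09 = a2ea04
  after D4: wrote 6B at 0x13 = 2760a2ea0454
  after D5: wrote 4B at 0x09 = 2760a2ea
query mem[0x18]=0x54, mem[0x10]=0x2c, mem[0x0c]=0xea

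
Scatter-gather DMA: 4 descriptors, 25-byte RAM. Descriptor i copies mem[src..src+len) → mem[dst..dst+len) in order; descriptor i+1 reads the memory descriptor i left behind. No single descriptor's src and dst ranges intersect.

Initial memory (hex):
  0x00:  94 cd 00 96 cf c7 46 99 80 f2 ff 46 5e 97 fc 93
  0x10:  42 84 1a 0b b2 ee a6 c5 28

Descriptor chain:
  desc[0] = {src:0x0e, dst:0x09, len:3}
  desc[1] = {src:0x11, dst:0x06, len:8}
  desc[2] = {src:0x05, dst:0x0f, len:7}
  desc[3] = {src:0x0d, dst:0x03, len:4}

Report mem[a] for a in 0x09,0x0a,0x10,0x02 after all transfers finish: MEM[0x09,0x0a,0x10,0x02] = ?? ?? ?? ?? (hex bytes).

MEM[0x09,0x0a,0x10,0x02] = b2 ee 84 00

#0 dst[0x09+3] := {0xfc,0x93,0x42}
#1 dst[0x06+8] := {0x84,0x1a,0x0b,0xb2,0xee,0xa6,0xc5,0x28}
#2 dst[0x0f+7] := {0xc7,0x84,0x1a,0x0b,0xb2,0xee,0xa6}
#3 dst[0x03+4] := {0x28,0xfc,0xc7,0x84}
query mem[0x09]=0xb2, mem[0x0a]=0xee, mem[0x10]=0x84, mem[0x02]=0x00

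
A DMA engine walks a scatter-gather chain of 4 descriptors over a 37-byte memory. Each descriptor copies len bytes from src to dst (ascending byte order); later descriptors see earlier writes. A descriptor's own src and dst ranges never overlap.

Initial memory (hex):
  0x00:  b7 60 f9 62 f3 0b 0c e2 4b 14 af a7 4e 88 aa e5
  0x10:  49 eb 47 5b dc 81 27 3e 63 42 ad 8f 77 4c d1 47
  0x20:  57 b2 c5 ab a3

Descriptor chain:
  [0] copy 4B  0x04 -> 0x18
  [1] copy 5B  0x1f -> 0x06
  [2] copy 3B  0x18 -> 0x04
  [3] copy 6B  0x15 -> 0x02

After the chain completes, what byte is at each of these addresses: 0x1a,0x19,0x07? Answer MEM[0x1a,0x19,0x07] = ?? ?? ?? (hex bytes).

MEM[0x1a,0x19,0x07] = 0c 0b 0c

[0] 0x04->0x18 len=4 : f3 0b 0c e2
[1] 0x1f->0x06 len=5 : 47 57 b2 c5 ab
[2] 0x18->0x04 len=3 : f3 0b 0c
[3] 0x15->0x02 len=6 : 81 27 3e f3 0b 0c
query mem[0x1a]=0x0c, mem[0x19]=0x0b, mem[0x07]=0x0c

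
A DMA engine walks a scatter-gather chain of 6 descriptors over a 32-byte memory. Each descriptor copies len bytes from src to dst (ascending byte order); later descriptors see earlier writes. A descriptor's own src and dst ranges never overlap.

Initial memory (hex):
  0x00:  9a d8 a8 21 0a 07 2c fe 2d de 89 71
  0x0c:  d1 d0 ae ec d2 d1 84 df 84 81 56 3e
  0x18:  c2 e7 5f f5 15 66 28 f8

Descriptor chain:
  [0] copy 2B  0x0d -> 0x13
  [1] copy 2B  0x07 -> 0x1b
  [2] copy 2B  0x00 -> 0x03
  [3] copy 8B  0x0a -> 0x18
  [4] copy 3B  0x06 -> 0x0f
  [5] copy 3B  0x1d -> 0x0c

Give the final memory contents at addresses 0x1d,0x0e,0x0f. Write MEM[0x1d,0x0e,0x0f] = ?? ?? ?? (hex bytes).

#0 dst[0x13+2] := {0xd0,0xae}
#1 dst[0x1b+2] := {0xfe,0x2d}
#2 dst[0x03+2] := {0x9a,0xd8}
#3 dst[0x18+8] := {0x89,0x71,0xd1,0xd0,0xae,0xec,0xd2,0xd1}
#4 dst[0x0f+3] := {0x2c,0xfe,0x2d}
#5 dst[0x0c+3] := {0xec,0xd2,0xd1}
query mem[0x1d]=0xec, mem[0x0e]=0xd1, mem[0x0f]=0x2c

MEM[0x1d,0x0e,0x0f] = ec d1 2c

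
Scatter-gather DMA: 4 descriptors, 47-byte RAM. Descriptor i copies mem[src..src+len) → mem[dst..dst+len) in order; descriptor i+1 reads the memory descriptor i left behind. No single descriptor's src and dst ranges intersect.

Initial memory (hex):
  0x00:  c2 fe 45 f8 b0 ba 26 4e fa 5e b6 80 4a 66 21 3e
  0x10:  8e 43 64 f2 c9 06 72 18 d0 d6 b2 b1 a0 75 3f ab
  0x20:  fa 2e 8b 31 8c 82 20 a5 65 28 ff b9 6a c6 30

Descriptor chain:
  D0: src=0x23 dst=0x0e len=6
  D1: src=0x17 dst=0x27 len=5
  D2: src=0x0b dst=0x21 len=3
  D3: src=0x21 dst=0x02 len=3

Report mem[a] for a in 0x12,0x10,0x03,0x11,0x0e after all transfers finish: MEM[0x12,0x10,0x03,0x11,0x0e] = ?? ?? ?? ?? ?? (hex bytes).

MEM[0x12,0x10,0x03,0x11,0x0e] = a5 82 4a 20 31

D0: mem[0x0e..0x13] <- [31 8c 82 20 a5 65]
D1: mem[0x27..0x2b] <- [18 d0 d6 b2 b1]
D2: mem[0x21..0x23] <- [80 4a 66]
D3: mem[0x02..0x04] <- [80 4a 66]
query mem[0x12]=0xa5, mem[0x10]=0x82, mem[0x03]=0x4a, mem[0x11]=0x20, mem[0x0e]=0x31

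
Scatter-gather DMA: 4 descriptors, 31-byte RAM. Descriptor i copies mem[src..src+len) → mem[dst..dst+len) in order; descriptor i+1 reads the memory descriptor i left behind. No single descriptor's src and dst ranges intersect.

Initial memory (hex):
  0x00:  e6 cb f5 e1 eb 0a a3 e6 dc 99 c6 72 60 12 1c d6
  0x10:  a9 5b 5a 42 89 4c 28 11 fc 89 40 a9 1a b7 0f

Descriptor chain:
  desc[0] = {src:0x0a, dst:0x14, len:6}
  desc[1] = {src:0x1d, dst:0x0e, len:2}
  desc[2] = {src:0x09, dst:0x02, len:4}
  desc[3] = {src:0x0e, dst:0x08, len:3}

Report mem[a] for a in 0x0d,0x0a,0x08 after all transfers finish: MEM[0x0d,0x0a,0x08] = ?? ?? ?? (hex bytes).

[0] 0x0a->0x14 len=6 : c6 72 60 12 1c d6
[1] 0x1d->0x0e len=2 : b7 0f
[2] 0x09->0x02 len=4 : 99 c6 72 60
[3] 0x0e->0x08 len=3 : b7 0f a9
query mem[0x0d]=0x12, mem[0x0a]=0xa9, mem[0x08]=0xb7

MEM[0x0d,0x0a,0x08] = 12 a9 b7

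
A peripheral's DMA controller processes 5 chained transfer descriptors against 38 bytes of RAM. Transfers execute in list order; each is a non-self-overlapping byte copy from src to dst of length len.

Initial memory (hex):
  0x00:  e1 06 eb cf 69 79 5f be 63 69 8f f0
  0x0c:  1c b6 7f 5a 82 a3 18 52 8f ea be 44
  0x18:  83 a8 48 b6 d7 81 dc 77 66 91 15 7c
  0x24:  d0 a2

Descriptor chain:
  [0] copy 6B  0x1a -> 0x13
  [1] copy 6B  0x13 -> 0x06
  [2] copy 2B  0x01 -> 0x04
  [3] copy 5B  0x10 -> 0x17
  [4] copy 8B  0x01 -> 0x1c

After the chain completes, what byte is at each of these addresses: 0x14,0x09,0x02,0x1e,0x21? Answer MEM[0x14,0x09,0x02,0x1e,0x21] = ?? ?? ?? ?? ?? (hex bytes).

MEM[0x14,0x09,0x02,0x1e,0x21] = b6 81 eb cf 48

#0 dst[0x13+6] := {0x48,0xb6,0xd7,0x81,0xdc,0x77}
#1 dst[0x06+6] := {0x48,0xb6,0xd7,0x81,0xdc,0x77}
#2 dst[0x04+2] := {0x06,0xeb}
#3 dst[0x17+5] := {0x82,0xa3,0x18,0x48,0xb6}
#4 dst[0x1c+8] := {0x06,0xeb,0xcf,0x06,0xeb,0x48,0xb6,0xd7}
query mem[0x14]=0xb6, mem[0x09]=0x81, mem[0x02]=0xeb, mem[0x1e]=0xcf, mem[0x21]=0x48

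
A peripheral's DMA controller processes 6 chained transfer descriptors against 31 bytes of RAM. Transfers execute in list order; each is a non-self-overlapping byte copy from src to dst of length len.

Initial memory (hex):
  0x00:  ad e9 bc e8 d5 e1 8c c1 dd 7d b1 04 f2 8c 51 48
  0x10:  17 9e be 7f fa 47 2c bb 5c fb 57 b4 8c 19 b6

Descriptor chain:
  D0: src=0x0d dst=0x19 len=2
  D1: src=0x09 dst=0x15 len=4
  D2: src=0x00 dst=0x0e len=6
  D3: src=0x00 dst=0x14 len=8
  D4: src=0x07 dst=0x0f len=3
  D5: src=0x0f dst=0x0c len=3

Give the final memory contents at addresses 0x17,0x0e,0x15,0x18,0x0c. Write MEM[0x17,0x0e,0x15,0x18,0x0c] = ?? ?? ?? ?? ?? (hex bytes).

[0] 0x0d->0x19 len=2 : 8c 51
[1] 0x09->0x15 len=4 : 7d b1 04 f2
[2] 0x00->0x0e len=6 : ad e9 bc e8 d5 e1
[3] 0x00->0x14 len=8 : ad e9 bc e8 d5 e1 8c c1
[4] 0x07->0x0f len=3 : c1 dd 7d
[5] 0x0f->0x0c len=3 : c1 dd 7d
query mem[0x17]=0xe8, mem[0x0e]=0x7d, mem[0x15]=0xe9, mem[0x18]=0xd5, mem[0x0c]=0xc1

MEM[0x17,0x0e,0x15,0x18,0x0c] = e8 7d e9 d5 c1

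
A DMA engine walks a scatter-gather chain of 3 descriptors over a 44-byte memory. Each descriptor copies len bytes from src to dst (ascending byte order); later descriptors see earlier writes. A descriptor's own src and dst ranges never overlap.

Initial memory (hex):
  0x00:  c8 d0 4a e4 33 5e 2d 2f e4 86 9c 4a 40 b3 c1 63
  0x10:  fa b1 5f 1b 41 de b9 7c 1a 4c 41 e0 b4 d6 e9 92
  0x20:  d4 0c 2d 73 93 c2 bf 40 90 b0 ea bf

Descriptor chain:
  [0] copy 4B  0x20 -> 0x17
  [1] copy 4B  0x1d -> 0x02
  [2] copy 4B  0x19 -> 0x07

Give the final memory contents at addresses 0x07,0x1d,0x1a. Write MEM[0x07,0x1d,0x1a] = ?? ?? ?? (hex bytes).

MEM[0x07,0x1d,0x1a] = 2d d6 73

[0] 0x20->0x17 len=4 : d4 0c 2d 73
[1] 0x1d->0x02 len=4 : d6 e9 92 d4
[2] 0x19->0x07 len=4 : 2d 73 e0 b4
query mem[0x07]=0x2d, mem[0x1d]=0xd6, mem[0x1a]=0x73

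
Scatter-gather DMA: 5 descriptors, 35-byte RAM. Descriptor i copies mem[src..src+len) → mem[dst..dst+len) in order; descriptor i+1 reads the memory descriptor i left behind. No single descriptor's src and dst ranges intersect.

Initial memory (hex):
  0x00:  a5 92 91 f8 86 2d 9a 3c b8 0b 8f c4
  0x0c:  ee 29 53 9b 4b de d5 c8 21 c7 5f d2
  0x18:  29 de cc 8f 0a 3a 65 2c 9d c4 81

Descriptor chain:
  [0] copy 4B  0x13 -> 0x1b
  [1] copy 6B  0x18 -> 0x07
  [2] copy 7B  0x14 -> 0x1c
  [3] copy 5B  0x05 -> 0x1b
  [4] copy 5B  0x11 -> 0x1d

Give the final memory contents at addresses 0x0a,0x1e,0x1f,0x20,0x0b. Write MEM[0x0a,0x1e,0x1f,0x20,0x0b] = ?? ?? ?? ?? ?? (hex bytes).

  after D0: wrote 4B at 0x1b = c821c75f
  after D1: wrote 6B at 0x07 = 29deccc821c7
  after D2: wrote 7B at 0x1c = 21c75fd229decc
  after D3: wrote 5B at 0x1b = 2d9a29decc
  after D4: wrote 5B at 0x1d = ded5c821c7
query mem[0x0a]=0xc8, mem[0x1e]=0xd5, mem[0x1f]=0xc8, mem[0x20]=0x21, mem[0x0b]=0x21

MEM[0x0a,0x1e,0x1f,0x20,0x0b] = c8 d5 c8 21 21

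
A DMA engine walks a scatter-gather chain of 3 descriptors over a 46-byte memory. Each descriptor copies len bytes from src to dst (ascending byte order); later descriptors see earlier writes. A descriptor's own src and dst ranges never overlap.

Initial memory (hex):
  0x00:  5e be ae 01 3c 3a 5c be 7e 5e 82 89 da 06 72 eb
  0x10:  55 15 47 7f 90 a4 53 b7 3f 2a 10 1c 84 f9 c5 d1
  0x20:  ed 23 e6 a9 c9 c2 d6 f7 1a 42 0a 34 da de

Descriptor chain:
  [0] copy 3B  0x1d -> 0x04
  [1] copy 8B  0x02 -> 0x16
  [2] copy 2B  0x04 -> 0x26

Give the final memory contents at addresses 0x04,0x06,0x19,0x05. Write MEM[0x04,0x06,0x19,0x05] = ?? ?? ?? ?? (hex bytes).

MEM[0x04,0x06,0x19,0x05] = f9 d1 c5 c5

D0: mem[0x04..0x06] <- [f9 c5 d1]
D1: mem[0x16..0x1d] <- [ae 01 f9 c5 d1 be 7e 5e]
D2: mem[0x26..0x27] <- [f9 c5]
query mem[0x04]=0xf9, mem[0x06]=0xd1, mem[0x19]=0xc5, mem[0x05]=0xc5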